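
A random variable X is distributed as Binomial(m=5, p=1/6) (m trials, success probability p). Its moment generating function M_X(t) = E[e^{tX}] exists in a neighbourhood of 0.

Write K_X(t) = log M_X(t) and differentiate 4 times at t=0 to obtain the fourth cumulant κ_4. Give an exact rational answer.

κ_4 = D^4[K](0) = 25/216

M_X(t) = (e^(t)/6 + 5/6)^5
K_X(t) = log M_X(t) = 5*log(e^(t)/6 + 5/6)
D^4[K](t) = (25*e^(3*t) - 500*e^(2*t) + 625*e^(t))/(e^(4*t) + 20*e^(3*t) + 150*e^(2*t) + 500*e^(t) + 625)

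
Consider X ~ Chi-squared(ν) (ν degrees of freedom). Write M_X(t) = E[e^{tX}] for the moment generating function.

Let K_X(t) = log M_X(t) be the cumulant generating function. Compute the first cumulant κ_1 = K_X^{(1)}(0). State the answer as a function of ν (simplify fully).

M_X(t) = (1 - 2*t)^(-ν/2)
K_X(t) = log M_X(t) = -ν*log(1 - 2*t)/2
dK/dt = -ν/(2*t - 1)

κ_1 = dK/dt |_{t=0} = ν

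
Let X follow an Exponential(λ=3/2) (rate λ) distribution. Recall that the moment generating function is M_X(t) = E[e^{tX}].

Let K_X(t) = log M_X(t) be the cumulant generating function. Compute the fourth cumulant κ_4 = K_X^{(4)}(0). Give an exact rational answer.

M_X(t) = 3/(2*(3/2 - t))
K_X(t) = log M_X(t) = -log(3/2 - t) - log(2) + log(3)
K′(t) = -2/(2*t - 3)
K′′(t) = 4/(4*t^2 - 12*t + 9)
K′′′(t) = -16/(8*t^3 - 36*t^2 + 54*t - 27)
K′′′′(t) = 96/(16*t^4 - 96*t^3 + 216*t^2 - 216*t + 81)

κ_4 = K′′′′(0) = 32/27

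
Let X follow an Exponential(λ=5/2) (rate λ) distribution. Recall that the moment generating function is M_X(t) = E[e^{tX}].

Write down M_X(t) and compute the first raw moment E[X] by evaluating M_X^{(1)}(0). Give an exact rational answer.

M_X(t) = 5/(2*(5/2 - t))
M^(1)(t) = 10/(4*t^2 - 20*t + 25)

E[X] = M^(1)(0) = 2/5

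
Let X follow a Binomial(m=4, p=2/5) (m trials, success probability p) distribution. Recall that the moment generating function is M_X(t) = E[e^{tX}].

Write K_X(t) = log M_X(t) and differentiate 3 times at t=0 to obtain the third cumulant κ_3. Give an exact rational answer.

M_X(t) = (2*e^(t)/5 + 3/5)^4
K_X(t) = log M_X(t) = 4*log(2*e^(t)/5 + 3/5)
D^3[K](t) = (-48*e^(2*t) + 72*e^(t))/(8*e^(3*t) + 36*e^(2*t) + 54*e^(t) + 27)

κ_3 = D^3[K](0) = 24/125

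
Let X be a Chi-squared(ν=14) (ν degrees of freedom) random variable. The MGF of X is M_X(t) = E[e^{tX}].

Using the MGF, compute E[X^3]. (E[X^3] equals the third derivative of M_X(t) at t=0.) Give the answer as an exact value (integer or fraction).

E[X^3] = M^(3)(0) = 4032

M_X(t) = (1 - 2*t)^(-7)
M^(3)(t) = 4032/(1024*t^10 - 5120*t^9 + 11520*t^8 - 15360*t^7 + 13440*t^6 - 8064*t^5 + 3360*t^4 - 960*t^3 + 180*t^2 - 20*t + 1)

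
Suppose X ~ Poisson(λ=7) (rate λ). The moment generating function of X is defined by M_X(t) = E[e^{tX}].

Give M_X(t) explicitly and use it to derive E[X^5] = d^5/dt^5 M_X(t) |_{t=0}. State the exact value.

M_X(t) = e^(7*e^(t) - 7)
M′(t) = 7*e^(-7)*e^(t)*e^(7*e^(t))
M′′(t) = (49*e^(2*t)*e^(7*e^(t)) + 7*e^(t)*e^(7*e^(t)))*e^(-7)
M′′′(t) = (343*e^(3*t)*e^(7*e^(t)) + 147*e^(2*t)*e^(7*e^(t)) + 7*e^(t)*e^(7*e^(t)))*e^(-7)
M′′′′(t) = (2401*e^(4*t)*e^(7*e^(t)) + 2058*e^(3*t)*e^(7*e^(t)) + 343*e^(2*t)*e^(7*e^(t)) + 7*e^(t)*e^(7*e^(t)))*e^(-7)
M′′′′′(t) = (16807*e^(5*t)*e^(7*e^(t)) + 24010*e^(4*t)*e^(7*e^(t)) + 8575*e^(3*t)*e^(7*e^(t)) + 735*e^(2*t)*e^(7*e^(t)) + 7*e^(t)*e^(7*e^(t)))*e^(-7)

E[X^5] = M′′′′′(0) = 50134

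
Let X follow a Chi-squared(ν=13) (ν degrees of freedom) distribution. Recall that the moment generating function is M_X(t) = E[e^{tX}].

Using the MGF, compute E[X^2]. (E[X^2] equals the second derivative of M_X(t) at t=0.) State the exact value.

M_X(t) = (1 - 2*t)^(-13/2)

E[X^2] = M^(2)(0) = 195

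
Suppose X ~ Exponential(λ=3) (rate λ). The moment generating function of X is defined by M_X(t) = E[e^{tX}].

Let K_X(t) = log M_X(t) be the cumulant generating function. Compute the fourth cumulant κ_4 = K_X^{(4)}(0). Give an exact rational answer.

M_X(t) = 3/(3 - t)
K_X(t) = log M_X(t) = -log(3 - t) + log(3)
dK/dt = -1/(t - 3)
d^2K/dt^2 = 1/(t^2 - 6*t + 9)
d^3K/dt^3 = -2/(t^3 - 9*t^2 + 27*t - 27)
d^4K/dt^4 = 6/(t^4 - 12*t^3 + 54*t^2 - 108*t + 81)

κ_4 = d^4K/dt^4 |_{t=0} = 2/27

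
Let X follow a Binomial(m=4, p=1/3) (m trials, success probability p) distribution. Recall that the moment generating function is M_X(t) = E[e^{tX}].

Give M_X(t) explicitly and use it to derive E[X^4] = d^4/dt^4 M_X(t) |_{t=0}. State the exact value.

E[X^4] = M′′′′(0) = 440/27

M_X(t) = (e^(t)/3 + 2/3)^4
M′(t) = 4*e^(4*t)/81 + 8*e^(3*t)/27 + 16*e^(2*t)/27 + 32*e^(t)/81
M′′(t) = 16*e^(4*t)/81 + 8*e^(3*t)/9 + 32*e^(2*t)/27 + 32*e^(t)/81
M′′′(t) = 64*e^(4*t)/81 + 8*e^(3*t)/3 + 64*e^(2*t)/27 + 32*e^(t)/81
M′′′′(t) = 256*e^(4*t)/81 + 8*e^(3*t) + 128*e^(2*t)/27 + 32*e^(t)/81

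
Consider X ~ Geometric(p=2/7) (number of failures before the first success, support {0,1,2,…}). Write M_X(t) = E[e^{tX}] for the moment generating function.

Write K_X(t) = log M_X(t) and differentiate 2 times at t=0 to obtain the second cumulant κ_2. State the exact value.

M_X(t) = 2/(7*(1 - 5*e^(t)/7))
K_X(t) = log M_X(t) = -log(1 - 5*e^(t)/7) - log(7) + log(2)
D^2[K](t) = 35*e^(t)/(25*e^(2*t) - 70*e^(t) + 49)

κ_2 = D^2[K](0) = 35/4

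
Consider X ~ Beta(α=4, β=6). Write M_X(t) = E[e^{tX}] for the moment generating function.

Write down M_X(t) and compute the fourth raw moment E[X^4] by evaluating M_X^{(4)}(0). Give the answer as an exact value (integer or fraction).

E[X^4] = D^4[M](0) = 7/143

M_X(t) = ₁F₁(4; 10; t)
D^4[M](t) = 7*₁F₁(8; 14; t)/143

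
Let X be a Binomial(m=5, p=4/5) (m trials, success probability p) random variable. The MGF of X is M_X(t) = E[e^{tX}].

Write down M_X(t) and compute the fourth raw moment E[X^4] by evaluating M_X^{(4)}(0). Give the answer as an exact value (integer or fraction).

E[X^4] = M^(4)(0) = 40884/125

M_X(t) = (4*e^(t)/5 + 1/5)^5
M^(4)(t) = 1024*e^(5*t)/5 + 65536*e^(4*t)/625 + 10368*e^(3*t)/625 + 512*e^(2*t)/625 + 4*e^(t)/625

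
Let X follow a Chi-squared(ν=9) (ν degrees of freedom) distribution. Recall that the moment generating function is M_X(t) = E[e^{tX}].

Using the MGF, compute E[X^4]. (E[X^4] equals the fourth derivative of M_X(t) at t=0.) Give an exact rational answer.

E[X^4] = M^(4)(0) = 19305

M_X(t) = (1 - 2*t)^(-9/2)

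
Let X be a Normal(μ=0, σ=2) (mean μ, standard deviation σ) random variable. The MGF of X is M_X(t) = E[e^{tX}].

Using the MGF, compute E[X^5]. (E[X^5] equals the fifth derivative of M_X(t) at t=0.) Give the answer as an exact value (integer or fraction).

M_X(t) = e^(2*t^2)
M′(t) = 4*t*e^(2*t^2)
M′′(t) = 16*t^2*e^(2*t^2) + 4*e^(2*t^2)
M′′′(t) = 64*t^3*e^(2*t^2) + 48*t*e^(2*t^2)
M′′′′(t) = 256*t^4*e^(2*t^2) + 384*t^2*e^(2*t^2) + 48*e^(2*t^2)
M′′′′′(t) = 1024*t^5*e^(2*t^2) + 2560*t^3*e^(2*t^2) + 960*t*e^(2*t^2)

E[X^5] = M′′′′′(0) = 0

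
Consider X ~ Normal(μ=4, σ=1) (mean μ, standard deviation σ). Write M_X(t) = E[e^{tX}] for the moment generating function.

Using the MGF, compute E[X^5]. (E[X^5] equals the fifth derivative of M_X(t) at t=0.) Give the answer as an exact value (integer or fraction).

M_X(t) = e^(t^2/2 + 4*t)
D^5[M](t) = t^5*e^(4*t)*e^(t^2/2) + 20*t^4*e^(4*t)*e^(t^2/2) + 170*t^3*e^(4*t)*e^(t^2/2) + 760*t^2*e^(4*t)*e^(t^2/2) + 1775*t*e^(4*t)*e^(t^2/2) + 1724*e^(4*t)*e^(t^2/2)

E[X^5] = D^5[M](0) = 1724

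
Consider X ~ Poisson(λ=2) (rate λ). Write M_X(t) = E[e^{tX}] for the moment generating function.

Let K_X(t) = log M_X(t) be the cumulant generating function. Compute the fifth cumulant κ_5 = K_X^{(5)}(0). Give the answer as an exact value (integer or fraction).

κ_5 = D^5[K](0) = 2

M_X(t) = e^(2*e^(t) - 2)
K_X(t) = log M_X(t) = 2*e^(t) - 2
D^5[K](t) = 2*e^(t)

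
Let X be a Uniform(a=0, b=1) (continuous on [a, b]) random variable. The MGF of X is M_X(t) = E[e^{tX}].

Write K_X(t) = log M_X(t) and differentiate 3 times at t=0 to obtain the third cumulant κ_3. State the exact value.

κ_3 = K′′′(0) = 0

M_X(t) = (e^(t) - 1)/t
K_X(t) = log M_X(t) = -log(t) + log(e^(t) - 1)
K′(t) = (t*e^(t) - e^(t) + 1)/(t*e^(t) - t)
K′′(t) = (-t^2*e^(t) + e^(2*t) - 2*e^(t) + 1)/(t^2*e^(2*t) - 2*t^2*e^(t) + t^2)
K′′′(t) = (t^3*e^(2*t) + t^3*e^(t) - 2*e^(3*t) + 6*e^(2*t) - 6*e^(t) + 2)/(t^3*e^(3*t) - 3*t^3*e^(2*t) + 3*t^3*e^(t) - t^3)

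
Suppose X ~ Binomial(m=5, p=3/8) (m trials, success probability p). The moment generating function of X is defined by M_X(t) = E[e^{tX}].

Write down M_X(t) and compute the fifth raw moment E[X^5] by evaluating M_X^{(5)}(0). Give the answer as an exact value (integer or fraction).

E[X^5] = M′′′′′(0) = 605325/4096

M_X(t) = (3*e^(t)/8 + 5/8)^5
M′(t) = 1215*e^(5*t)/32768 + 2025*e^(4*t)/8192 + 10125*e^(3*t)/16384 + 5625*e^(2*t)/8192 + 9375*e^(t)/32768
M′′(t) = 6075*e^(5*t)/32768 + 2025*e^(4*t)/2048 + 30375*e^(3*t)/16384 + 5625*e^(2*t)/4096 + 9375*e^(t)/32768
M′′′(t) = 30375*e^(5*t)/32768 + 2025*e^(4*t)/512 + 91125*e^(3*t)/16384 + 5625*e^(2*t)/2048 + 9375*e^(t)/32768
M′′′′(t) = 151875*e^(5*t)/32768 + 2025*e^(4*t)/128 + 273375*e^(3*t)/16384 + 5625*e^(2*t)/1024 + 9375*e^(t)/32768
M′′′′′(t) = 759375*e^(5*t)/32768 + 2025*e^(4*t)/32 + 820125*e^(3*t)/16384 + 5625*e^(2*t)/512 + 9375*e^(t)/32768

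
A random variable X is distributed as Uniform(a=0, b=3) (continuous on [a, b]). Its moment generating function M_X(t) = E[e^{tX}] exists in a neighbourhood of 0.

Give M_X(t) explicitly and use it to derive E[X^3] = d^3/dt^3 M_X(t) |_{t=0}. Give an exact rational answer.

E[X^3] = M′′′(0) = 27/4

M_X(t) = (e^(3*t) - 1)/(3*t)
M′(t) = (3*t*e^(3*t) - e^(3*t) + 1)/(3*t^2)
M′′(t) = (9*t^2*e^(3*t) - 6*t*e^(3*t) + 2*e^(3*t) - 2)/(3*t^3)
M′′′(t) = (9*t^3*e^(3*t) - 9*t^2*e^(3*t) + 6*t*e^(3*t) - 2*e^(3*t) + 2)/t^4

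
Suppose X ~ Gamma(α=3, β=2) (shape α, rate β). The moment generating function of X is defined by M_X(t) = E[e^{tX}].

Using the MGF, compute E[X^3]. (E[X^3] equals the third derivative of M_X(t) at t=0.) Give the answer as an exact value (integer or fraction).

M_X(t) = 8/(2 - t)^3
D^3[M](t) = 480/(t^6 - 12*t^5 + 60*t^4 - 160*t^3 + 240*t^2 - 192*t + 64)

E[X^3] = D^3[M](0) = 15/2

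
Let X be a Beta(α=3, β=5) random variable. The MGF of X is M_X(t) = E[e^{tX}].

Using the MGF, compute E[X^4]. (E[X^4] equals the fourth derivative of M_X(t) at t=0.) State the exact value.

E[X^4] = d^4M/dt^4 |_{t=0} = 1/22

M_X(t) = ₁F₁(3; 8; t)
dM/dt = 3*₁F₁(4; 9; t)/8
d^2M/dt^2 = ₁F₁(5; 10; t)/6
d^3M/dt^3 = ₁F₁(6; 11; t)/12
d^4M/dt^4 = ₁F₁(7; 12; t)/22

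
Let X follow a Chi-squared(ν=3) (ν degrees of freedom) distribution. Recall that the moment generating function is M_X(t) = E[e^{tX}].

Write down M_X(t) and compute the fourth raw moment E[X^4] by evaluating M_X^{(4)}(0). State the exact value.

E[X^4] = d^4M/dt^4 |_{t=0} = 945

M_X(t) = (1 - 2*t)^(-3/2)
dM/dt = 3/(4*t^2*√(1 - 2*t) - 4*t*√(1 - 2*t) + √(1 - 2*t))
d^2M/dt^2 = -15/(8*t^3*√(1 - 2*t) - 12*t^2*√(1 - 2*t) + 6*t*√(1 - 2*t) - √(1 - 2*t))
d^3M/dt^3 = 105/(16*t^4*√(1 - 2*t) - 32*t^3*√(1 - 2*t) + 24*t^2*√(1 - 2*t) - 8*t*√(1 - 2*t) + √(1 - 2*t))
d^4M/dt^4 = -945/(32*t^5*√(1 - 2*t) - 80*t^4*√(1 - 2*t) + 80*t^3*√(1 - 2*t) - 40*t^2*√(1 - 2*t) + 10*t*√(1 - 2*t) - √(1 - 2*t))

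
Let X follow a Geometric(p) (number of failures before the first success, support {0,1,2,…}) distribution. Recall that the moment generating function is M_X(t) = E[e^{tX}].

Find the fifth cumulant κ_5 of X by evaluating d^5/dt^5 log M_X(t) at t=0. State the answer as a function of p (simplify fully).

M_X(t) = p/(-(1 - p)*e^(t) + 1)
K_X(t) = log M_X(t) = log(p) - log(-(1 - p)*e^(t) + 1)

κ_5 = K^(5)(0) = (p^4 - 15*p^3 + 50*p^2 - 60*p + 24)/p^5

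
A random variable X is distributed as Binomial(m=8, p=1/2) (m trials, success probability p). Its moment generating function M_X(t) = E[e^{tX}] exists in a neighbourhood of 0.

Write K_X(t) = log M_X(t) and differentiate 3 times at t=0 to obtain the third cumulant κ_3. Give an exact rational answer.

κ_3 = d^3K/dt^3 |_{t=0} = 0

M_X(t) = (e^(t)/2 + 1/2)^8
K_X(t) = log M_X(t) = 8*log(e^(t)/2 + 1/2)
dK/dt = 8*e^(t)/(e^(t) + 1)
d^2K/dt^2 = 8*e^(t)/(e^(2*t) + 2*e^(t) + 1)
d^3K/dt^3 = (-8*e^(2*t) + 8*e^(t))/(e^(3*t) + 3*e^(2*t) + 3*e^(t) + 1)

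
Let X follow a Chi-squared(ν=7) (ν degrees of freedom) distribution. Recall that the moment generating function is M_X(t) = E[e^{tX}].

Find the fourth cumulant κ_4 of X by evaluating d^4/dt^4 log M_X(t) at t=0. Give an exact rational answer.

κ_4 = K^(4)(0) = 336

M_X(t) = (1 - 2*t)^(-7/2)
K_X(t) = log M_X(t) = -7*log(1 - 2*t)/2
K^(4)(t) = 336/(16*t^4 - 32*t^3 + 24*t^2 - 8*t + 1)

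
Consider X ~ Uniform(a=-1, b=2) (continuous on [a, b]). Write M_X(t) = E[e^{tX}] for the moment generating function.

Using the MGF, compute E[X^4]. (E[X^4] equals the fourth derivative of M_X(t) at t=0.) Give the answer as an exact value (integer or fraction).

E[X^4] = M^(4)(0) = 11/5

M_X(t) = (e^(2*t) - e^(-t))/(3*t)
M^(4)(t) = (16*t^4*e^(3*t) - t^4 - 32*t^3*e^(3*t) - 4*t^3 + 48*t^2*e^(3*t) - 12*t^2 - 48*t*e^(3*t) - 24*t + 24*e^(3*t) - 24)*e^(-t)/(3*t^5)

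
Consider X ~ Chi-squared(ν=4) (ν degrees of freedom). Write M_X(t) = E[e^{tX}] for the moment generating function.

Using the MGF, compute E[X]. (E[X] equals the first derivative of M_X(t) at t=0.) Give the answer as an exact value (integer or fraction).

E[X] = M^(1)(0) = 4

M_X(t) = (1 - 2*t)^(-2)
M^(1)(t) = -4/(8*t^3 - 12*t^2 + 6*t - 1)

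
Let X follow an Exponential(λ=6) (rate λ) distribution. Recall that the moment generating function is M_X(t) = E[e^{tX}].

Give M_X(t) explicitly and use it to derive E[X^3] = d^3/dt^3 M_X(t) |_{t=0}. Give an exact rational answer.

M_X(t) = 6/(6 - t)
M′(t) = 6/(t^2 - 12*t + 36)
M′′(t) = -12/(t^3 - 18*t^2 + 108*t - 216)
M′′′(t) = 36/(t^4 - 24*t^3 + 216*t^2 - 864*t + 1296)

E[X^3] = M′′′(0) = 1/36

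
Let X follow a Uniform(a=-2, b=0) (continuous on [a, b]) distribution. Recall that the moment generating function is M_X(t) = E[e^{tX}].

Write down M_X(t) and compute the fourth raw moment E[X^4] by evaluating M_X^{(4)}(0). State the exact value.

E[X^4] = M′′′′(0) = 16/5

M_X(t) = (1 - e^(-2*t))/(2*t)
M′(t) = (2*t - e^(2*t) + 1)*e^(-2*t)/(2*t^2)
M′′(t) = (-2*t^2 - 2*t + e^(2*t) - 1)*e^(-2*t)/t^3
M′′′(t) = (4*t^3 + 6*t^2 + 6*t - 3*e^(2*t) + 3)*e^(-2*t)/t^4
M′′′′(t) = (-8*t^4 - 16*t^3 - 24*t^2 - 24*t + 12*e^(2*t) - 12)*e^(-2*t)/t^5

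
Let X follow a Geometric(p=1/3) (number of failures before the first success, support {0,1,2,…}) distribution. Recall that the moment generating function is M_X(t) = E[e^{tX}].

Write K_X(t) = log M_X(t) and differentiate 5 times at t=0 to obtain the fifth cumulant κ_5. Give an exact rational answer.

κ_5 = d^5K/dt^5 |_{t=0} = 2190

M_X(t) = 1/(3*(1 - 2*e^(t)/3))
K_X(t) = log M_X(t) = -log(1 - 2*e^(t)/3) - log(3)
dK/dt = -2*e^(t)/(2*e^(t) - 3)
d^2K/dt^2 = 6*e^(t)/(4*e^(2*t) - 12*e^(t) + 9)
d^3K/dt^3 = (-12*e^(2*t) - 18*e^(t))/(8*e^(3*t) - 36*e^(2*t) + 54*e^(t) - 27)
d^4K/dt^4 = (24*e^(3*t) + 144*e^(2*t) + 54*e^(t))/(16*e^(4*t) - 96*e^(3*t) + 216*e^(2*t) - 216*e^(t) + 81)
d^5K/dt^5 = (-48*e^(4*t) - 792*e^(3*t) - 1188*e^(2*t) - 162*e^(t))/(32*e^(5*t) - 240*e^(4*t) + 720*e^(3*t) - 1080*e^(2*t) + 810*e^(t) - 243)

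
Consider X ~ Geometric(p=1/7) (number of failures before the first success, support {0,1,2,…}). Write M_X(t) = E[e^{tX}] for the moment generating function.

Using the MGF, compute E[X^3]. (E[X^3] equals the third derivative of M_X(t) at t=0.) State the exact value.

M_X(t) = 1/(7*(1 - 6*e^(t)/7))
M′(t) = 6*e^(t)/(36*e^(2*t) - 84*e^(t) + 49)
M′′(t) = (-36*e^(2*t) - 42*e^(t))/(216*e^(3*t) - 756*e^(2*t) + 882*e^(t) - 343)
M′′′(t) = (216*e^(3*t) + 1008*e^(2*t) + 294*e^(t))/(1296*e^(4*t) - 6048*e^(3*t) + 10584*e^(2*t) - 8232*e^(t) + 2401)

E[X^3] = M′′′(0) = 1518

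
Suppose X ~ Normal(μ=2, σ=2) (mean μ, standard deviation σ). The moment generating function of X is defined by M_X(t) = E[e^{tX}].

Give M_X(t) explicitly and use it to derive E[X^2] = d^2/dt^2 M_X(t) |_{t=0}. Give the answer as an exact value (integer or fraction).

M_X(t) = e^(2*t^2 + 2*t)
dM/dt = 4*t*e^(2*t)*e^(2*t^2) + 2*e^(2*t)*e^(2*t^2)
d^2M/dt^2 = 16*t^2*e^(2*t)*e^(2*t^2) + 16*t*e^(2*t)*e^(2*t^2) + 8*e^(2*t)*e^(2*t^2)

E[X^2] = d^2M/dt^2 |_{t=0} = 8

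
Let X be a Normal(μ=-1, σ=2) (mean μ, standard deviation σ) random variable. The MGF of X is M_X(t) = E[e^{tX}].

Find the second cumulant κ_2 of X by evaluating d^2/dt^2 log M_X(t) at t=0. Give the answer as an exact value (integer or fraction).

κ_2 = D^2[K](0) = 4

M_X(t) = e^(2*t^2 - t)
K_X(t) = log M_X(t) = 2*t^2 - t
D^2[K](t) = 4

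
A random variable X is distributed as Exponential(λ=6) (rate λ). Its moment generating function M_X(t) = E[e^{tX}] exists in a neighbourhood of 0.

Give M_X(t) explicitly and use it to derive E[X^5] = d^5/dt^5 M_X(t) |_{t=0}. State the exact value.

E[X^5] = M^(5)(0) = 5/324

M_X(t) = 6/(6 - t)
M^(5)(t) = 720/(t^6 - 36*t^5 + 540*t^4 - 4320*t^3 + 19440*t^2 - 46656*t + 46656)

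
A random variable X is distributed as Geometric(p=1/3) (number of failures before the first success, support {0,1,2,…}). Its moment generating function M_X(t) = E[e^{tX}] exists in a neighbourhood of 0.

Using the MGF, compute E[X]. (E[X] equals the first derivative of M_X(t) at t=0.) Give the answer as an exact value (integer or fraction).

E[X] = D[M](0) = 2

M_X(t) = 1/(3*(1 - 2*e^(t)/3))
D[M](t) = 2*e^(t)/(4*e^(2*t) - 12*e^(t) + 9)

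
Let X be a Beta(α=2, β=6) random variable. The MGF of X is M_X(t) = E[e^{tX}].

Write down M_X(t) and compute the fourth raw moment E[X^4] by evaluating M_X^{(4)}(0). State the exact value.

M_X(t) = ₁F₁(2; 8; t)
dM/dt = ₁F₁(3; 9; t)/4
d^2M/dt^2 = ₁F₁(4; 10; t)/12
d^3M/dt^3 = ₁F₁(5; 11; t)/30
d^4M/dt^4 = ₁F₁(6; 12; t)/66

E[X^4] = d^4M/dt^4 |_{t=0} = 1/66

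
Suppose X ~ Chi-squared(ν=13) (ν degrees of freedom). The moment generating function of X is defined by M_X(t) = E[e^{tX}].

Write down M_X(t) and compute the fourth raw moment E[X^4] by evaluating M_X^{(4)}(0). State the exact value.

E[X^4] = M^(4)(0) = 62985

M_X(t) = (1 - 2*t)^(-13/2)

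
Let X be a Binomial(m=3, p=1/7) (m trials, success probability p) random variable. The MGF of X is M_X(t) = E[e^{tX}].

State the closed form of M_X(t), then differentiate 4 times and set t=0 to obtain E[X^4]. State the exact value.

M_X(t) = (e^(t)/7 + 6/7)^3
D^4[M](t) = 81*e^(3*t)/343 + 288*e^(2*t)/343 + 108*e^(t)/343

E[X^4] = D^4[M](0) = 477/343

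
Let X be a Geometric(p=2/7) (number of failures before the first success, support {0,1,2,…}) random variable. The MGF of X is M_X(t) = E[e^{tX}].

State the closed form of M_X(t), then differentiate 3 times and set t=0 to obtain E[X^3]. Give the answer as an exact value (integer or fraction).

E[X^3] = M^(3)(0) = 535/4

M_X(t) = 2/(7*(1 - 5*e^(t)/7))
M^(3)(t) = (250*e^(3*t) + 1400*e^(2*t) + 490*e^(t))/(625*e^(4*t) - 3500*e^(3*t) + 7350*e^(2*t) - 6860*e^(t) + 2401)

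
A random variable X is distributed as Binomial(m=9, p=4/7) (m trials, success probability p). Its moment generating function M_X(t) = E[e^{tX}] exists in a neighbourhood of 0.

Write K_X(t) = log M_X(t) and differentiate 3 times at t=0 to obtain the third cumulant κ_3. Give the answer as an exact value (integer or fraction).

κ_3 = K′′′(0) = -108/343

M_X(t) = (4*e^(t)/7 + 3/7)^9
K_X(t) = log M_X(t) = 9*log(4*e^(t)/7 + 3/7)
K′(t) = 36*e^(t)/(4*e^(t) + 3)
K′′(t) = 108*e^(t)/(16*e^(2*t) + 24*e^(t) + 9)
K′′′(t) = (-432*e^(2*t) + 324*e^(t))/(64*e^(3*t) + 144*e^(2*t) + 108*e^(t) + 27)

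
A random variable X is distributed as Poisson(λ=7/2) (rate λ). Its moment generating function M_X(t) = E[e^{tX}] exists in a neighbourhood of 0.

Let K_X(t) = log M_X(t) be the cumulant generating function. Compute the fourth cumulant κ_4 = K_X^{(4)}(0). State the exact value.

κ_4 = d^4K/dt^4 |_{t=0} = 7/2

M_X(t) = e^(7*e^(t)/2 - 7/2)
K_X(t) = log M_X(t) = 7*e^(t)/2 - 7/2
dK/dt = 7*e^(t)/2
d^2K/dt^2 = 7*e^(t)/2
d^3K/dt^3 = 7*e^(t)/2
d^4K/dt^4 = 7*e^(t)/2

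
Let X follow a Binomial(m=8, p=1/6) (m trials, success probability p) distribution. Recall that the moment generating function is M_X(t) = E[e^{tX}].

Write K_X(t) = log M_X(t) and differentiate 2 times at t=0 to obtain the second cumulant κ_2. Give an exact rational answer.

κ_2 = K′′(0) = 10/9

M_X(t) = (e^(t)/6 + 5/6)^8
K_X(t) = log M_X(t) = 8*log(e^(t)/6 + 5/6)
K′(t) = 8*e^(t)/(e^(t) + 5)
K′′(t) = 40*e^(t)/(e^(2*t) + 10*e^(t) + 25)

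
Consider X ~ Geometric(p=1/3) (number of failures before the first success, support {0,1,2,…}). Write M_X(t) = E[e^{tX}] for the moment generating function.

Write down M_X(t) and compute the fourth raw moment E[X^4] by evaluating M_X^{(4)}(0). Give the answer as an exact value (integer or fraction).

E[X^4] = D^4[M](0) = 730

M_X(t) = 1/(3*(1 - 2*e^(t)/3))
D^4[M](t) = (-16*e^(4*t) - 264*e^(3*t) - 396*e^(2*t) - 54*e^(t))/(32*e^(5*t) - 240*e^(4*t) + 720*e^(3*t) - 1080*e^(2*t) + 810*e^(t) - 243)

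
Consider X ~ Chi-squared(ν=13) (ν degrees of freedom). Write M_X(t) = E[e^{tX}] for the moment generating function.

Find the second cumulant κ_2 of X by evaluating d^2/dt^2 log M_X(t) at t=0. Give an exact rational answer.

M_X(t) = (1 - 2*t)^(-13/2)
K_X(t) = log M_X(t) = -13*log(1 - 2*t)/2
D^2[K](t) = 26/(4*t^2 - 4*t + 1)

κ_2 = D^2[K](0) = 26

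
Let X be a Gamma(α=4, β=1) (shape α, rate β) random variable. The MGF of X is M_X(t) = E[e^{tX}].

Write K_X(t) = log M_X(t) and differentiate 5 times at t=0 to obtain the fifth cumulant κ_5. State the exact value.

M_X(t) = (1 - t)^(-4)
K_X(t) = log M_X(t) = -4*log(1 - t)
dK/dt = -4/(t - 1)
d^2K/dt^2 = 4/(t^2 - 2*t + 1)
d^3K/dt^3 = -8/(t^3 - 3*t^2 + 3*t - 1)
d^4K/dt^4 = 24/(t^4 - 4*t^3 + 6*t^2 - 4*t + 1)
d^5K/dt^5 = -96/(t^5 - 5*t^4 + 10*t^3 - 10*t^2 + 5*t - 1)

κ_5 = d^5K/dt^5 |_{t=0} = 96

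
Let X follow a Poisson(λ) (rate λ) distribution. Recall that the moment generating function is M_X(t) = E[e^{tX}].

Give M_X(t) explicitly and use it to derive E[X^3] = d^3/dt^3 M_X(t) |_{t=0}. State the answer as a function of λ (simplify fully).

E[X^3] = d^3M/dt^3 |_{t=0} = λ*(λ^2 + 3*λ + 1)

M_X(t) = e^(λ*(e^(t) - 1))
dM/dt = λ*e^(-λ)*e^(t)*e^(λ*e^(t))
d^2M/dt^2 = (λ^2*e^(2*t)*e^(λ*e^(t)) + λ*e^(t)*e^(λ*e^(t)))*e^(-λ)
d^3M/dt^3 = (λ^3*e^(3*t)*e^(λ*e^(t)) + 3*λ^2*e^(2*t)*e^(λ*e^(t)) + λ*e^(t)*e^(λ*e^(t)))*e^(-λ)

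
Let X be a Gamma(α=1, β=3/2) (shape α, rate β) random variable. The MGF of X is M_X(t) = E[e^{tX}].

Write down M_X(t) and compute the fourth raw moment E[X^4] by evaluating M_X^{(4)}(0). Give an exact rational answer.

M_X(t) = 3/(2*(3/2 - t))
M^(4)(t) = -1152/(32*t^5 - 240*t^4 + 720*t^3 - 1080*t^2 + 810*t - 243)

E[X^4] = M^(4)(0) = 128/27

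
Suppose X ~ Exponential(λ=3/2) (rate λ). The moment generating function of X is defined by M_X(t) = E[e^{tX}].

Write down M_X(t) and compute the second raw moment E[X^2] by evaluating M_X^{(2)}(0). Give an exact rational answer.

E[X^2] = M^(2)(0) = 8/9

M_X(t) = 3/(2*(3/2 - t))
M^(2)(t) = -24/(8*t^3 - 36*t^2 + 54*t - 27)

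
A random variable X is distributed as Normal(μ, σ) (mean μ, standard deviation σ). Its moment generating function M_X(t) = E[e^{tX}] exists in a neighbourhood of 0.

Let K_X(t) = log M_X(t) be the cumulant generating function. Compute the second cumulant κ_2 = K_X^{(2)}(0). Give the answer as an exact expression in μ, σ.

κ_2 = d^2K/dt^2 |_{t=0} = σ^2

M_X(t) = e^(μ*t + σ^2*t^2/2)
K_X(t) = log M_X(t) = μ*t + σ^2*t^2/2
dK/dt = μ + σ^2*t
d^2K/dt^2 = σ^2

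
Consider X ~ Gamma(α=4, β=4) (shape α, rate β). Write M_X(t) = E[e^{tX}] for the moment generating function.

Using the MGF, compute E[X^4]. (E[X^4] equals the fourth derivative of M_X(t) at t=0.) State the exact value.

M_X(t) = 256/(4 - t)^4
M′(t) = -1024/(t^5 - 20*t^4 + 160*t^3 - 640*t^2 + 1280*t - 1024)
M′′(t) = 5120/(t^6 - 24*t^5 + 240*t^4 - 1280*t^3 + 3840*t^2 - 6144*t + 4096)
M′′′(t) = -30720/(t^7 - 28*t^6 + 336*t^5 - 2240*t^4 + 8960*t^3 - 21504*t^2 + 28672*t - 16384)
M′′′′(t) = 215040/(t^8 - 32*t^7 + 448*t^6 - 3584*t^5 + 17920*t^4 - 57344*t^3 + 114688*t^2 - 131072*t + 65536)

E[X^4] = M′′′′(0) = 105/32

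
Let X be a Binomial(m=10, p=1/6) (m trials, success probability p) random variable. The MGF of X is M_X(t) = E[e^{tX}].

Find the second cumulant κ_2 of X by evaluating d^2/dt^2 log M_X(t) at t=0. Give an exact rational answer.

M_X(t) = (e^(t)/6 + 5/6)^10
K_X(t) = log M_X(t) = 10*log(e^(t)/6 + 5/6)
dK/dt = 10*e^(t)/(e^(t) + 5)
d^2K/dt^2 = 50*e^(t)/(e^(2*t) + 10*e^(t) + 25)

κ_2 = d^2K/dt^2 |_{t=0} = 25/18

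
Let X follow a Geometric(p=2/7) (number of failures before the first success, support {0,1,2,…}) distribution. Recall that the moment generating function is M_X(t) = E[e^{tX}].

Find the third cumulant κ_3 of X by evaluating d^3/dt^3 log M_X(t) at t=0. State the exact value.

κ_3 = K^(3)(0) = 105/2

M_X(t) = 2/(7*(1 - 5*e^(t)/7))
K_X(t) = log M_X(t) = -log(1 - 5*e^(t)/7) - log(7) + log(2)
K^(3)(t) = (-175*e^(2*t) - 245*e^(t))/(125*e^(3*t) - 525*e^(2*t) + 735*e^(t) - 343)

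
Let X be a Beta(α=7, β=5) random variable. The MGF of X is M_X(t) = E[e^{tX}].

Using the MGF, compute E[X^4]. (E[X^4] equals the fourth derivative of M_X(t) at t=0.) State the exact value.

M_X(t) = ₁F₁(7; 12; t)
dM/dt = 7*₁F₁(8; 13; t)/12
d^2M/dt^2 = 14*₁F₁(9; 14; t)/39
d^3M/dt^3 = 3*₁F₁(10; 15; t)/13
d^4M/dt^4 = 2*₁F₁(11; 16; t)/13

E[X^4] = d^4M/dt^4 |_{t=0} = 2/13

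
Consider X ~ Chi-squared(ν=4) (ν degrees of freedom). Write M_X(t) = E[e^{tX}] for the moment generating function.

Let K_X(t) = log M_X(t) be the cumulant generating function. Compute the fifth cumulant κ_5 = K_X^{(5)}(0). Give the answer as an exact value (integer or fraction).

κ_5 = K′′′′′(0) = 1536

M_X(t) = (1 - 2*t)^(-2)
K_X(t) = log M_X(t) = -2*log(1 - 2*t)
K′(t) = -4/(2*t - 1)
K′′(t) = 8/(4*t^2 - 4*t + 1)
K′′′(t) = -32/(8*t^3 - 12*t^2 + 6*t - 1)
K′′′′(t) = 192/(16*t^4 - 32*t^3 + 24*t^2 - 8*t + 1)
K′′′′′(t) = -1536/(32*t^5 - 80*t^4 + 80*t^3 - 40*t^2 + 10*t - 1)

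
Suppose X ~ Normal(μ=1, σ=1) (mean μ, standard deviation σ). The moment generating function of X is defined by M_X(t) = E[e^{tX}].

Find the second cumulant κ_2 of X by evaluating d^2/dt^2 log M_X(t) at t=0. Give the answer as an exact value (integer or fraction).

M_X(t) = e^(t^2/2 + t)
K_X(t) = log M_X(t) = t^2/2 + t
dK/dt = t + 1
d^2K/dt^2 = 1

κ_2 = d^2K/dt^2 |_{t=0} = 1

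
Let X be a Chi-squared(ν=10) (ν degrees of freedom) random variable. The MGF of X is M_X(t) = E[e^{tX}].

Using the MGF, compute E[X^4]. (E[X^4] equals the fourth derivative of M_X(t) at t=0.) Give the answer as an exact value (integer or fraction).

E[X^4] = M^(4)(0) = 26880

M_X(t) = (1 - 2*t)^(-5)
M^(4)(t) = -26880/(512*t^9 - 2304*t^8 + 4608*t^7 - 5376*t^6 + 4032*t^5 - 2016*t^4 + 672*t^3 - 144*t^2 + 18*t - 1)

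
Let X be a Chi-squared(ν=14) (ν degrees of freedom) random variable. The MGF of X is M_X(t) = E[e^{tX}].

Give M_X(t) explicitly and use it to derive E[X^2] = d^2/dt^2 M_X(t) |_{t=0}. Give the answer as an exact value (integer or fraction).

E[X^2] = d^2M/dt^2 |_{t=0} = 224

M_X(t) = (1 - 2*t)^(-7)
dM/dt = 14/(256*t^8 - 1024*t^7 + 1792*t^6 - 1792*t^5 + 1120*t^4 - 448*t^3 + 112*t^2 - 16*t + 1)
d^2M/dt^2 = -224/(512*t^9 - 2304*t^8 + 4608*t^7 - 5376*t^6 + 4032*t^5 - 2016*t^4 + 672*t^3 - 144*t^2 + 18*t - 1)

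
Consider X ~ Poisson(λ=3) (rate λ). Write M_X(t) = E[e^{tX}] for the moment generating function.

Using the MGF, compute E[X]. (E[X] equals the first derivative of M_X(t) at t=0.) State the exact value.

E[X] = M^(1)(0) = 3

M_X(t) = e^(3*e^(t) - 3)
M^(1)(t) = 3*e^(-3)*e^(t)*e^(3*e^(t))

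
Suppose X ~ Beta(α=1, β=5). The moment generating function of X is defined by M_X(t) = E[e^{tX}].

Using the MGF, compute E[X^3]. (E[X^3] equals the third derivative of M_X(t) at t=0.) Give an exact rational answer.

E[X^3] = M^(3)(0) = 1/56

M_X(t) = ₁F₁(1; 6; t)
M^(3)(t) = ₁F₁(4; 9; t)/56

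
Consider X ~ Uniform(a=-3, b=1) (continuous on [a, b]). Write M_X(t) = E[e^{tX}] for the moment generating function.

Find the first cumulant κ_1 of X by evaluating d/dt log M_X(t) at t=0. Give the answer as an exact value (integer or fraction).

κ_1 = dK/dt |_{t=0} = -1

M_X(t) = (e^(t) - e^(-3*t))/(4*t)
K_X(t) = log M_X(t) = -log(t) + log(e^(t) - e^(-3*t)) - 2*log(2)
dK/dt = (t*e^(4*t) + 3*t - e^(4*t) + 1)/(t*e^(4*t) - t)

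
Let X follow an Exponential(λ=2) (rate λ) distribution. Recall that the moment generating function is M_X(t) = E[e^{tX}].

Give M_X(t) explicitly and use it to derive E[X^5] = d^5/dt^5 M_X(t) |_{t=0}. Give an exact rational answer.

M_X(t) = 2/(2 - t)
dM/dt = 2/(t^2 - 4*t + 4)
d^2M/dt^2 = -4/(t^3 - 6*t^2 + 12*t - 8)
d^3M/dt^3 = 12/(t^4 - 8*t^3 + 24*t^2 - 32*t + 16)
d^4M/dt^4 = -48/(t^5 - 10*t^4 + 40*t^3 - 80*t^2 + 80*t - 32)
d^5M/dt^5 = 240/(t^6 - 12*t^5 + 60*t^4 - 160*t^3 + 240*t^2 - 192*t + 64)

E[X^5] = d^5M/dt^5 |_{t=0} = 15/4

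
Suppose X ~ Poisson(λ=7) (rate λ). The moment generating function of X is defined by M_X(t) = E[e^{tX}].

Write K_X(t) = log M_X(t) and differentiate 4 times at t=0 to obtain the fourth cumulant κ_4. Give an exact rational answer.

κ_4 = d^4K/dt^4 |_{t=0} = 7

M_X(t) = e^(7*e^(t) - 7)
K_X(t) = log M_X(t) = 7*e^(t) - 7
dK/dt = 7*e^(t)
d^2K/dt^2 = 7*e^(t)
d^3K/dt^3 = 7*e^(t)
d^4K/dt^4 = 7*e^(t)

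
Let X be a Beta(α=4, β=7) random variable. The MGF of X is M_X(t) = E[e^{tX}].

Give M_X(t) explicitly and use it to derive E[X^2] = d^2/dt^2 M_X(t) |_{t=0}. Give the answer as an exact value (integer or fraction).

E[X^2] = d^2M/dt^2 |_{t=0} = 5/33

M_X(t) = ₁F₁(4; 11; t)
dM/dt = 4*₁F₁(5; 12; t)/11
d^2M/dt^2 = 5*₁F₁(6; 13; t)/33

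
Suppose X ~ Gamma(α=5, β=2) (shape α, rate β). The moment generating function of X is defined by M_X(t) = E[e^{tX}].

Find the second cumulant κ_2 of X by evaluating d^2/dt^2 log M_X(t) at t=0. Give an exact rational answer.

M_X(t) = 32/(2 - t)^5
K_X(t) = log M_X(t) = -5*log(2 - t) + 5*log(2)
K′(t) = -5/(t - 2)
K′′(t) = 5/(t^2 - 4*t + 4)

κ_2 = K′′(0) = 5/4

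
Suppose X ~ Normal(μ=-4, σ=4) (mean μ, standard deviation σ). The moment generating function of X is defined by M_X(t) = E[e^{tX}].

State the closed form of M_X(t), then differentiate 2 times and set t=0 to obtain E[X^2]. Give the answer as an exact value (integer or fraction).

E[X^2] = M′′(0) = 32

M_X(t) = e^(8*t^2 - 4*t)
M′(t) = 16*t*e^(-4*t)*e^(8*t^2) - 4*e^(-4*t)*e^(8*t^2)
M′′(t) = (256*t^2*e^(8*t^2) - 128*t*e^(8*t^2) + 32*e^(8*t^2))*e^(-4*t)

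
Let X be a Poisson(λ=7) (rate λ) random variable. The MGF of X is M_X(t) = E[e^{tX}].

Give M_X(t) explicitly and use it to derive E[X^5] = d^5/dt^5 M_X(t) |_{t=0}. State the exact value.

M_X(t) = e^(7*e^(t) - 7)
M^(5)(t) = (16807*e^(5*t)*e^(7*e^(t)) + 24010*e^(4*t)*e^(7*e^(t)) + 8575*e^(3*t)*e^(7*e^(t)) + 735*e^(2*t)*e^(7*e^(t)) + 7*e^(t)*e^(7*e^(t)))*e^(-7)

E[X^5] = M^(5)(0) = 50134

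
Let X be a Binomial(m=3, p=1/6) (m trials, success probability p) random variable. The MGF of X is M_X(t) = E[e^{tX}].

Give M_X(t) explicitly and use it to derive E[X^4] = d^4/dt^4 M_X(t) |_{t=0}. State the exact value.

E[X^4] = d^4M/dt^4 |_{t=0} = 11/6

M_X(t) = (e^(t)/6 + 5/6)^3
dM/dt = e^(3*t)/72 + 5*e^(2*t)/36 + 25*e^(t)/72
d^2M/dt^2 = e^(3*t)/24 + 5*e^(2*t)/18 + 25*e^(t)/72
d^3M/dt^3 = e^(3*t)/8 + 5*e^(2*t)/9 + 25*e^(t)/72
d^4M/dt^4 = 3*e^(3*t)/8 + 10*e^(2*t)/9 + 25*e^(t)/72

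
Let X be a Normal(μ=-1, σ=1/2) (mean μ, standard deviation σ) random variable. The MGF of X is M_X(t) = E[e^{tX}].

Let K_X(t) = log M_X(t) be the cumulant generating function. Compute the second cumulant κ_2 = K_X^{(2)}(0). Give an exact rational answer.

M_X(t) = e^(t^2/8 - t)
K_X(t) = log M_X(t) = t^2/8 - t
K′(t) = t/4 - 1
K′′(t) = 1/4

κ_2 = K′′(0) = 1/4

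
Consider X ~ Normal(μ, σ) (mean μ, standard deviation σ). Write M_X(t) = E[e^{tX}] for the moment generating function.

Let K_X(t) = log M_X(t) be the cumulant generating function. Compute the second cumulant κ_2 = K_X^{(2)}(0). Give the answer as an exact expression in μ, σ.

M_X(t) = e^(μ*t + σ^2*t^2/2)
K_X(t) = log M_X(t) = μ*t + σ^2*t^2/2
D^2[K](t) = σ^2

κ_2 = D^2[K](0) = σ^2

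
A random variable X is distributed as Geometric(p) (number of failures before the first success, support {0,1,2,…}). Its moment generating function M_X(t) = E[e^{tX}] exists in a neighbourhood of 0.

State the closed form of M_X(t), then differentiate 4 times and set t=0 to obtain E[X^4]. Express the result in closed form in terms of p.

E[X^4] = M^(4)(0) = 1 - 15/p + 50/p^2 - 60/p^3 + 24/p^4

M_X(t) = p/(-(1 - p)*e^(t) + 1)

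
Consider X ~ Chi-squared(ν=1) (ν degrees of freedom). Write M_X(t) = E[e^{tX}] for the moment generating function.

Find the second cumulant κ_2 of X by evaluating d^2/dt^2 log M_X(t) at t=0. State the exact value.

κ_2 = K^(2)(0) = 2

M_X(t) = 1/√(1 - 2*t)
K_X(t) = log M_X(t) = -log(1 - 2*t)/2
K^(2)(t) = 2/(4*t^2 - 4*t + 1)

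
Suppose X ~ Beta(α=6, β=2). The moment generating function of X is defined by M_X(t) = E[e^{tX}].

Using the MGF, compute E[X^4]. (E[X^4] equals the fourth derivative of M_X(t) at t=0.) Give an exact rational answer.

M_X(t) = ₁F₁(6; 8; t)
D^4[M](t) = 21*₁F₁(10; 12; t)/55

E[X^4] = D^4[M](0) = 21/55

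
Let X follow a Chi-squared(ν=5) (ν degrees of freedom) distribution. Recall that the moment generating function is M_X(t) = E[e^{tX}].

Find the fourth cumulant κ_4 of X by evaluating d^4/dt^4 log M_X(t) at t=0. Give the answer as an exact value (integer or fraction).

M_X(t) = (1 - 2*t)^(-5/2)
K_X(t) = log M_X(t) = -5*log(1 - 2*t)/2
D^4[K](t) = 240/(16*t^4 - 32*t^3 + 24*t^2 - 8*t + 1)

κ_4 = D^4[K](0) = 240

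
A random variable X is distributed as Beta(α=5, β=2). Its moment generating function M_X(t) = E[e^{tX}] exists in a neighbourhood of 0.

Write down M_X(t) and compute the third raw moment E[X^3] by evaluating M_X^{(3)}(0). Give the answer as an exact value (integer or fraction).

M_X(t) = ₁F₁(5; 7; t)
M^(3)(t) = 5*₁F₁(8; 10; t)/12

E[X^3] = M^(3)(0) = 5/12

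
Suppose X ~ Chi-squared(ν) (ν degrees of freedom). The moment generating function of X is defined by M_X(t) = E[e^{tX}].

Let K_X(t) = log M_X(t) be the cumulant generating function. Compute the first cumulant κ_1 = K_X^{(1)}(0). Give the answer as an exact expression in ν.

κ_1 = D[K](0) = ν

M_X(t) = (1 - 2*t)^(-ν/2)
K_X(t) = log M_X(t) = -ν*log(1 - 2*t)/2
D[K](t) = -ν/(2*t - 1)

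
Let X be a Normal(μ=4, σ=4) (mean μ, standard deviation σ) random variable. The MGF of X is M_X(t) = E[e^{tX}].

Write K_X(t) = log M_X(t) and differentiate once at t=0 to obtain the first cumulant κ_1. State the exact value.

κ_1 = K^(1)(0) = 4

M_X(t) = e^(8*t^2 + 4*t)
K_X(t) = log M_X(t) = 8*t^2 + 4*t
K^(1)(t) = 16*t + 4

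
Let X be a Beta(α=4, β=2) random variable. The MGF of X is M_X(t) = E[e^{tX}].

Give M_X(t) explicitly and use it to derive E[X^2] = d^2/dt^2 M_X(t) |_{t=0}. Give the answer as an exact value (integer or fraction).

M_X(t) = ₁F₁(4; 6; t)
M′(t) = 2*₁F₁(5; 7; t)/3
M′′(t) = 10*₁F₁(6; 8; t)/21

E[X^2] = M′′(0) = 10/21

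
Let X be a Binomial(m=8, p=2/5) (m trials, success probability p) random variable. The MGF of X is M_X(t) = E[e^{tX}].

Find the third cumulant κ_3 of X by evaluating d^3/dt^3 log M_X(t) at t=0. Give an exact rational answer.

κ_3 = K′′′(0) = 48/125

M_X(t) = (2*e^(t)/5 + 3/5)^8
K_X(t) = log M_X(t) = 8*log(2*e^(t)/5 + 3/5)
K′(t) = 16*e^(t)/(2*e^(t) + 3)
K′′(t) = 48*e^(t)/(4*e^(2*t) + 12*e^(t) + 9)
K′′′(t) = (-96*e^(2*t) + 144*e^(t))/(8*e^(3*t) + 36*e^(2*t) + 54*e^(t) + 27)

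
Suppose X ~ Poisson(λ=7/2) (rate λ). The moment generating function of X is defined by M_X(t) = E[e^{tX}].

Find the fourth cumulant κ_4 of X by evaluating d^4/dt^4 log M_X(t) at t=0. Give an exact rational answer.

κ_4 = K′′′′(0) = 7/2

M_X(t) = e^(7*e^(t)/2 - 7/2)
K_X(t) = log M_X(t) = 7*e^(t)/2 - 7/2
K′(t) = 7*e^(t)/2
K′′(t) = 7*e^(t)/2
K′′′(t) = 7*e^(t)/2
K′′′′(t) = 7*e^(t)/2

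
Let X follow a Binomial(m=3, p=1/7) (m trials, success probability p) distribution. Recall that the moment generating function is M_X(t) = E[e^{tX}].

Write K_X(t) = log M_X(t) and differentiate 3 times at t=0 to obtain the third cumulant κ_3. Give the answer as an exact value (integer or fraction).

M_X(t) = (e^(t)/7 + 6/7)^3
K_X(t) = log M_X(t) = 3*log(e^(t)/7 + 6/7)
K^(3)(t) = (-18*e^(2*t) + 108*e^(t))/(e^(3*t) + 18*e^(2*t) + 108*e^(t) + 216)

κ_3 = K^(3)(0) = 90/343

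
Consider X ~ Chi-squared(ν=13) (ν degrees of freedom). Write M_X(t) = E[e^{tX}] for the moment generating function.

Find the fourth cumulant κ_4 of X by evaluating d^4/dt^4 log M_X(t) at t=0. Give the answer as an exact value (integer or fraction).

M_X(t) = (1 - 2*t)^(-13/2)
K_X(t) = log M_X(t) = -13*log(1 - 2*t)/2
K^(4)(t) = 624/(16*t^4 - 32*t^3 + 24*t^2 - 8*t + 1)

κ_4 = K^(4)(0) = 624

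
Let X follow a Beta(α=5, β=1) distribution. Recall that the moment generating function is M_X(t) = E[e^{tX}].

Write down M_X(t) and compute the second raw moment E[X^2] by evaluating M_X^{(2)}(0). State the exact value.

M_X(t) = ₁F₁(5; 6; t)
M′(t) = 5*₁F₁(6; 7; t)/6
M′′(t) = 5*₁F₁(7; 8; t)/7

E[X^2] = M′′(0) = 5/7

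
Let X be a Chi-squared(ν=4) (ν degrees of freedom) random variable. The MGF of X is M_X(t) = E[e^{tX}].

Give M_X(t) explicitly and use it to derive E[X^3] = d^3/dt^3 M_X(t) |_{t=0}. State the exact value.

E[X^3] = M^(3)(0) = 192

M_X(t) = (1 - 2*t)^(-2)
M^(3)(t) = -192/(32*t^5 - 80*t^4 + 80*t^3 - 40*t^2 + 10*t - 1)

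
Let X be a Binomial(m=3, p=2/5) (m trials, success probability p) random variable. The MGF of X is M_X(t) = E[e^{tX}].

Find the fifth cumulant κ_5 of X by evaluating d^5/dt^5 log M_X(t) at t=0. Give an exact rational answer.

M_X(t) = (2*e^(t)/5 + 3/5)^3
K_X(t) = log M_X(t) = 3*log(2*e^(t)/5 + 3/5)
D^5[K](t) = (-144*e^(4*t) + 2376*e^(3*t) - 3564*e^(2*t) + 486*e^(t))/(32*e^(5*t) + 240*e^(4*t) + 720*e^(3*t) + 1080*e^(2*t) + 810*e^(t) + 243)

κ_5 = D^5[K](0) = -846/3125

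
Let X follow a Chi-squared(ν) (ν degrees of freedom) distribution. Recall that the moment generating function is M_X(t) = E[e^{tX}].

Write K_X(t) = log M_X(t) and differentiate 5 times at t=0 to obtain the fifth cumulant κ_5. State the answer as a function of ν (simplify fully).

M_X(t) = (1 - 2*t)^(-ν/2)
K_X(t) = log M_X(t) = -ν*log(1 - 2*t)/2
K^(5)(t) = -384*ν/(32*t^5 - 80*t^4 + 80*t^3 - 40*t^2 + 10*t - 1)

κ_5 = K^(5)(0) = 384*ν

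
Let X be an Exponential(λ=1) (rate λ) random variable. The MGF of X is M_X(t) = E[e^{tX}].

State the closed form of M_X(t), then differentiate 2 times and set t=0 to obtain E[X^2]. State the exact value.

M_X(t) = 1/(1 - t)
M′(t) = 1/(t^2 - 2*t + 1)
M′′(t) = -2/(t^3 - 3*t^2 + 3*t - 1)

E[X^2] = M′′(0) = 2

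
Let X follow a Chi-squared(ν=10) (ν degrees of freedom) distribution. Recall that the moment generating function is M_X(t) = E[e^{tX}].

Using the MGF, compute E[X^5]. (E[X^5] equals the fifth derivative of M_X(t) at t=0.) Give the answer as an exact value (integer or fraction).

E[X^5] = M^(5)(0) = 483840

M_X(t) = (1 - 2*t)^(-5)
M^(5)(t) = 483840/(1024*t^10 - 5120*t^9 + 11520*t^8 - 15360*t^7 + 13440*t^6 - 8064*t^5 + 3360*t^4 - 960*t^3 + 180*t^2 - 20*t + 1)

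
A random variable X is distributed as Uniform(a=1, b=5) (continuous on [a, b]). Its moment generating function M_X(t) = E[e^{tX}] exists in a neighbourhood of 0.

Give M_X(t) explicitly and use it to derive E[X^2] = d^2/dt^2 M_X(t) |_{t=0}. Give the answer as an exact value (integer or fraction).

M_X(t) = (e^(5*t) - e^(t))/(4*t)
M′(t) = (5*t*e^(5*t) - t*e^(t) - e^(5*t) + e^(t))/(4*t^2)
M′′(t) = (25*t^2*e^(5*t) - t^2*e^(t) - 10*t*e^(5*t) + 2*t*e^(t) + 2*e^(5*t) - 2*e^(t))/(4*t^3)

E[X^2] = M′′(0) = 31/3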